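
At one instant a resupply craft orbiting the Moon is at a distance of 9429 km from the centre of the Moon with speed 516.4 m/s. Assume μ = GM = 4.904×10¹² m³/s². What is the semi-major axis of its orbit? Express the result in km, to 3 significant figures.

r = 9.429×10⁶ m.
Vis-viva rearranged: 1/a = 2/r − v²/μ = 2.121×10⁻⁷ − 5.438×10⁻⁸ = 1.577×10⁻⁷ m⁻¹.
a = 6.340×10⁶ m = 6339.8 km.

a ≈ 6340 km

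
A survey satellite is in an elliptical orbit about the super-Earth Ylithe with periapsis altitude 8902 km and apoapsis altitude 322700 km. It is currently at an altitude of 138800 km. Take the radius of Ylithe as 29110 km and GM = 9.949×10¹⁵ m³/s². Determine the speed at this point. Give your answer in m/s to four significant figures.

r_p = 29110 + 8902 = 38012 km = 3.8012×10⁷ m.
r_a = 29110 + 322700 = 351810 km = 3.5181×10⁸ m.
r = 29110 + 138800 = 1.6791×10⁵ km = 1.679×10⁸ m.
Semi-major axis a = (r_p + r_a)/2 = 1.9491×10⁵ km = 1.949×10⁸ m.
Vis-viva: v² = μ(2/r − 1/a) = 9.949×10¹⁵ × (1.191×10⁻⁸ − 5.131×10⁻⁹) = 6.746×10⁷ m²/s².
v = 8213 m/s.

v ≈ 8213 m/s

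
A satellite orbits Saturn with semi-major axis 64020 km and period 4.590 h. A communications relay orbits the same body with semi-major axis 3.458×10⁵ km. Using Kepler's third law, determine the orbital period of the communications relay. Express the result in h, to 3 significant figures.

Kepler's third law: T² ∝ a³, so T₂ = T₁ (a₂/a₁)^(3/2).
a₂/a₁ = 5.401, (a₂/a₁)^(3/2) = 12.55.
T₂ = 4.590 × 12.55 = 57.62 h.

T₂ ≈ 57.6 h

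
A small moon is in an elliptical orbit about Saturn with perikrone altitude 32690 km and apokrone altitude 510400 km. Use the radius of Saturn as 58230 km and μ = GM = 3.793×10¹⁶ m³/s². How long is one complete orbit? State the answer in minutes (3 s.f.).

r_p = 58230 + 32690 = 90920 km = 9.0920×10⁷ m.
r_a = 58230 + 510400 = 568630 km = 5.6863×10⁸ m.
Semi-major axis a = (r_p + r_a)/2 = (90920 + 5.6863×10⁵)/2 = 3.2978×10⁵ km = 3.298×10⁸ m.
By Kepler's third law T = 2π√(a³/μ) = 2π × 3.075×10⁴ = 1.932×10⁵ s.
= 3220 minutes.

T ≈ 3220 minutes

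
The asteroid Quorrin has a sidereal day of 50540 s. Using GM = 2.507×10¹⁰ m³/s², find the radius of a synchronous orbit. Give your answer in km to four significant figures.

r_sync ≈ 1175 km

A synchronous orbit has period T, so by Kepler's third law a = (μT²/4π²)^(1/3).
μT²/4π² = 2.507×10¹⁰ × (5.054×10⁴)² / 39.48 = 1.622×10¹⁸ m³.
a = 1.175×10⁶ m = 1175.0 km.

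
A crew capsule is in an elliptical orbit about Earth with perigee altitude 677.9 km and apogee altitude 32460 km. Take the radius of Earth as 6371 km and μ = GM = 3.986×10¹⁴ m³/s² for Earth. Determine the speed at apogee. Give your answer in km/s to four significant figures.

v ≈ 1.776 km/s

r_p = 6371 + 677.9 = 7048.9 km = 7.0489×10⁶ m.
r_a = 6371 + 32460 = 38831 km = 3.8831×10⁷ m.
Semi-major axis a = (r_p + r_a)/2 = 22940 km = 2.294×10⁷ m.
Vis-viva: v² = μ(2/r − 1/a) = 3.986×10¹⁴ × (5.151×10⁻⁸ − 4.359×10⁻⁸) = 3.154×10⁶ m²/s².
v = 1776 m/s = 1.776 km/s.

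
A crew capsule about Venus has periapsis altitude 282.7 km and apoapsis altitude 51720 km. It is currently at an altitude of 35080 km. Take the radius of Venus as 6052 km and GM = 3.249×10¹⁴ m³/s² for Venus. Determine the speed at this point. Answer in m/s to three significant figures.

r_p = 6052 + 282.7 = 6334.7 km = 6.3347×10⁶ m.
r_a = 6052 + 51720 = 57772 km = 5.7772×10⁷ m.
r = 6052 + 35080 = 41132 km = 4.113×10⁷ m.
Semi-major axis a = (r_p + r_a)/2 = 32053 km = 3.205×10⁷ m.
Vis-viva: v² = μ(2/r − 1/a) = 3.249×10¹⁴ × (4.862×10⁻⁸ − 3.120×10⁻⁸) = 5.662×10⁶ m²/s².
v = 2379 m/s.

v ≈ 2380 m/s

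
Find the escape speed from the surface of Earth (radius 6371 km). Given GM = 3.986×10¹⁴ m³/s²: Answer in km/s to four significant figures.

v_esc ≈ 11.19 km/s

r = R = 6.371×10⁶ m.
Escape speed v_esc = √(2μ/r) = √(2 × 3.986×10¹⁴ / 6.371×10⁶) = √(1.251×10⁸) = 11190 m/s.
= 11.19 km/s.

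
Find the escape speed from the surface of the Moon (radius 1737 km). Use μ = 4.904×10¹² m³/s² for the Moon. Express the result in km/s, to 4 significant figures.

r = R = 1.737×10⁶ m.
Escape speed v_esc = √(2μ/r) = √(2 × 4.904×10¹² / 1.737×10⁶) = √(5.647×10⁶) = 2376 m/s.
= 2.376 km/s.

v_esc ≈ 2.376 km/s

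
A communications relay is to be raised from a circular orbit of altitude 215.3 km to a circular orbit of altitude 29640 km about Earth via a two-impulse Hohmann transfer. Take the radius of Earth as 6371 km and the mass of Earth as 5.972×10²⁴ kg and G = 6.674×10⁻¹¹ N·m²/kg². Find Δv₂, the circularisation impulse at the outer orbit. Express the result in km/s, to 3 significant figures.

Δv ≈ 1.48 km/s

μ = GM = 6.674×10⁻¹¹ × 5.972×10²⁴ = 3.986×10¹⁴ m³/s².
r₁ = 6371 + 215.3 = 6586.3 km = 6.5863×10⁶ m.
r₂ = 6371 + 29640 = 36011 km = 3.6011×10⁷ m.
Transfer ellipse a_t = (r₁ + r₂)/2 = 2.130×10⁷ m.
At r₁: circular v_c1 = √(μ/r₁) = 7779 m/s; transfer-perigee v_p = √[μ(2/r₁ − 1/a_t)] = 10120 m/s.
At r₂: circular v_c2 = √(μ/r₂) = 3327 m/s; transfer-apogee v_a = √[μ(2/r₂ − 1/a_t)] = 1850 m/s.
Δv₂ = v_c2 − v_a = 1477 m/s.
= 1.477 km/s.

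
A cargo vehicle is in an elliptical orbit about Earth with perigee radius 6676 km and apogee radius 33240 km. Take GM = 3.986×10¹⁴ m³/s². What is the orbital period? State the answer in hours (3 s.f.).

Semi-major axis a = (r_p + r_a)/2 = (6676.0 + 33240)/2 = 19958 km = 1.996×10⁷ m.
By Kepler's third law T = 2π√(a³/μ) = 2π × 4.466×10³ = 2.806×10⁴ s.
= 7.794 hours.

T ≈ 7.79 hours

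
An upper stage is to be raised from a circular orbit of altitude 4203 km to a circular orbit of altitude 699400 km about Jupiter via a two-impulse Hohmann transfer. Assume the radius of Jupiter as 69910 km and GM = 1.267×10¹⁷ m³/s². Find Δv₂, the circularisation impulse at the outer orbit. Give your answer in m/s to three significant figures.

Δv ≈ 7450 m/s

r₁ = 69910 + 4203 = 74113 km = 7.4113×10⁷ m.
r₂ = 69910 + 699400 = 769310 km = 7.6931×10⁸ m.
Transfer ellipse a_t = (r₁ + r₂)/2 = 4.217×10⁸ m.
At r₁: circular v_c1 = √(μ/r₁) = 41350 m/s; transfer-perijove v_p = √[μ(2/r₁ − 1/a_t)] = 55840 m/s.
At r₂: circular v_c2 = √(μ/r₂) = 12830 m/s; transfer-apojove v_a = √[μ(2/r₂ − 1/a_t)] = 5380 m/s.
Δv₂ = v_c2 − v_a = 7453 m/s.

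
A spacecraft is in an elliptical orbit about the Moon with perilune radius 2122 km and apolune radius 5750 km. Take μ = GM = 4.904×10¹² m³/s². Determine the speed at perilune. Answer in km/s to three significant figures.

Semi-major axis a = (r_p + r_a)/2 = 3936.0 km = 3.936×10⁶ m.
Vis-viva: v² = μ(2/r − 1/a) = 4.904×10¹² × (9.425×10⁻⁷ − 2.541×10⁻⁷) = 3.376×10⁶ m²/s².
v = 1837 m/s = 1.837 km/s.

v ≈ 1.84 km/s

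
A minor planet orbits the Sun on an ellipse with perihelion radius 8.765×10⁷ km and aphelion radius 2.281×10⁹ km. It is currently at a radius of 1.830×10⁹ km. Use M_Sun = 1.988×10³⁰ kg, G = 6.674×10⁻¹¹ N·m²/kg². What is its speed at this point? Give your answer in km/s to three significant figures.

v ≈ 5.74 km/s

μ = GM = 6.674×10⁻¹¹ × 1.988×10³⁰ = 1.327×10²⁰ m³/s².
Semi-major axis a = (r_p + r_a)/2 = 1.1843×10⁹ km = 1.184×10¹² m.
Vis-viva: v² = μ(2/r − 1/a) = 1.327×10²⁰ × (1.093×10⁻¹² − 8.444×10⁻¹³) = 3.298×10⁷ m²/s².
v = 5742 m/s = 5.742 km/s.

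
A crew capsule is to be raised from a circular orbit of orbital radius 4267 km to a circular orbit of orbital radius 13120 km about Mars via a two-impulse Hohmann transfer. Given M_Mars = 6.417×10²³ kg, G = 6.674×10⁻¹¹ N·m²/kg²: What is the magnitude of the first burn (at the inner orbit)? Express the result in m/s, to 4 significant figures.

μ = GM = 6.674×10⁻¹¹ × 6.417×10²³ = 4.283×10¹³ m³/s².
r₁ = 4267 km = 4.267×10⁶ m.
r₂ = 13120 km = 1.312×10⁷ m.
Transfer ellipse a_t = (r₁ + r₂)/2 = 8.694×10⁶ m.
At r₁: circular v_c1 = √(μ/r₁) = 3168 m/s; transfer-periapsis v_p = √[μ(2/r₁ − 1/a_t)] = 3892 m/s.
Δv₁ = v_p − v_c1 = 723.9 m/s.

Δv ≈ 723.9 m/s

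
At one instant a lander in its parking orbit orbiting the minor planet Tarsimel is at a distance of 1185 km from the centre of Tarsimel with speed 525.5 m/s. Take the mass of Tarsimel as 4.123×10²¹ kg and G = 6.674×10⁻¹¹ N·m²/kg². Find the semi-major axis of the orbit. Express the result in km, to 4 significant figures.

μ = GM = 6.674×10⁻¹¹ × 4.123×10²¹ = 2.752×10¹¹ m³/s².
r = 1.185×10⁶ m.
Vis-viva rearranged: 1/a = 2/r − v²/μ = 1.688×10⁻⁶ − 1.004×10⁻⁶ = 6.842×10⁻⁷ m⁻¹.
a = 1.462×10⁶ m = 1461.6 km.

a ≈ 1462 km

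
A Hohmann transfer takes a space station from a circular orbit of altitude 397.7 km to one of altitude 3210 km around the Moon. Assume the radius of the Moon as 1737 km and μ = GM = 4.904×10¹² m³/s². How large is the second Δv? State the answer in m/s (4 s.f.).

r₁ = 1737 + 397.7 = 2134.7 km = 2.1347×10⁶ m.
r₂ = 1737 + 3210 = 4947.0 km = 4.9470×10⁶ m.
Transfer ellipse a_t = (r₁ + r₂)/2 = 3.541×10⁶ m.
At r₁: circular v_c1 = √(μ/r₁) = 1516 m/s; transfer-perilune v_p = √[μ(2/r₁ − 1/a_t)] = 1792 m/s.
At r₂: circular v_c2 = √(μ/r₂) = 995.6 m/s; transfer-apolune v_a = √[μ(2/r₂ − 1/a_t)] = 773.1 m/s.
Δv₂ = v_c2 − v_a = 222.6 m/s.

Δv ≈ 222.6 m/s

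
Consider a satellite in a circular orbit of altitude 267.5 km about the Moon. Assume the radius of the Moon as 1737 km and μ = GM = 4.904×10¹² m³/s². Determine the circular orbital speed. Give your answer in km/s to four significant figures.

v ≈ 1.564 km/s

r = 1737 + 267.5 = 2004.5 km = 2.0045×10⁶ m.
For a circular orbit v = √(μ/r) = √(4.904×10¹² / 2.004×10⁶) = √(2.446×10⁶) = 1564 m/s.
That is 1.564 km/s.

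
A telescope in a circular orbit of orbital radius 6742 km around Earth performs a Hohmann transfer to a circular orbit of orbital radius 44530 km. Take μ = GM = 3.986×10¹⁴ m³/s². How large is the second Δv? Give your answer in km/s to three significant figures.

r₁ = 6742 km = 6.742×10⁶ m.
r₂ = 44530 km = 4.453×10⁷ m.
Transfer ellipse a_t = (r₁ + r₂)/2 = 2.564×10⁷ m.
At r₁: circular v_c1 = √(μ/r₁) = 7689 m/s; transfer-perigee v_p = √[μ(2/r₁ − 1/a_t)] = 10130 m/s.
At r₂: circular v_c2 = √(μ/r₂) = 2992 m/s; transfer-apogee v_a = √[μ(2/r₂ − 1/a_t)] = 1534 m/s.
Δv₂ = v_c2 − v_a = 1458 m/s.
= 1.458 km/s.

Δv ≈ 1.46 km/s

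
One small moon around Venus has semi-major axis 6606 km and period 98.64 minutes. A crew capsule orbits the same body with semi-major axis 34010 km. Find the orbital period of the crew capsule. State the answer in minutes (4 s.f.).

T₂ ≈ 1152 minutes

Kepler's third law: T² ∝ a³, so T₂ = T₁ (a₂/a₁)^(3/2).
a₂/a₁ = 5.148, (a₂/a₁)^(3/2) = 11.68.
T₂ = 98.64 × 11.68 = 1152 minutes.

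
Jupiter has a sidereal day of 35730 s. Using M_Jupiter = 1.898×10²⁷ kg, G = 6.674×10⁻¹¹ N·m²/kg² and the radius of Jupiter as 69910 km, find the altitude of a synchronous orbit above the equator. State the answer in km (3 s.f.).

μ = GM = 6.674×10⁻¹¹ × 1.898×10²⁷ = 1.267×10¹⁷ m³/s².
A synchronous orbit has period T, so by Kepler's third law a = (μT²/4π²)^(1/3).
μT²/4π² = 1.267×10¹⁷ × (3.573×10⁴)² / 39.48 = 4.096×10²⁴ m³.
a = 1.600×10⁸ m = 1.6000×10⁵ km.
Altitude h = a − R = 1.6000×10⁵ − 69910 = 90094 km.

h_sync ≈ 90100 km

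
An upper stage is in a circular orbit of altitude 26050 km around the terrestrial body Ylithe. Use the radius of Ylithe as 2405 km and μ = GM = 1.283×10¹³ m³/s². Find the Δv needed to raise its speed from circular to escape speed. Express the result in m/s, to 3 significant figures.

r = 2405 + 26050 = 28455 km = 2.8455×10⁷ m.
Circular speed v_c = √(μ/r) = 671.5 m/s.
Escape speed v_esc = √(2μ/r) = √2 × v_c = 949.6 m/s.
Δv = v_esc − v_c = 278.1 m/s.

Δv ≈ 278 m/s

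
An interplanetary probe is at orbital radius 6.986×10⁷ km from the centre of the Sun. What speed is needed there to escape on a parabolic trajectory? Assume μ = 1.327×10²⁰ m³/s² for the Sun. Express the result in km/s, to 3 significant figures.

v_esc ≈ 61.6 km/s

r = 6.986×10⁷ km = 6.986×10¹⁰ m.
Escape speed v_esc = √(2μ/r) = √(2 × 1.327×10²⁰ / 6.986×10¹⁰) = √(3.799×10⁹) = 61640 m/s.
= 61.64 km/s.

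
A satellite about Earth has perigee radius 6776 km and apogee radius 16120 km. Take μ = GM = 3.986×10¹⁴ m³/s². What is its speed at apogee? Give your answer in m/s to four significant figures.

v ≈ 3826 m/s

Semi-major axis a = (r_p + r_a)/2 = 11448 km = 1.145×10⁷ m.
Vis-viva: v² = μ(2/r − 1/a) = 3.986×10¹⁴ × (1.241×10⁻⁷ − 8.735×10⁻⁸) = 1.464×10⁷ m²/s².
v = 3826 m/s.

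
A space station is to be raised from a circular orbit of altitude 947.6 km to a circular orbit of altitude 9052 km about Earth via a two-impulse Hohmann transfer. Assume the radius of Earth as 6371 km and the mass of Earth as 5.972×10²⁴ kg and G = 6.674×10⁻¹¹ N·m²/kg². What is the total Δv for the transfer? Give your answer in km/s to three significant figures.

μ = GM = 6.674×10⁻¹¹ × 5.972×10²⁴ = 3.986×10¹⁴ m³/s².
r₁ = 6371 + 947.6 = 7318.6 km = 7.3186×10⁶ m.
r₂ = 6371 + 9052 = 15423 km = 1.5423×10⁷ m.
Transfer ellipse a_t = (r₁ + r₂)/2 = 1.137×10⁷ m.
At r₁: circular v_c1 = √(μ/r₁) = 7380 m/s; transfer-perigee v_p = √[μ(2/r₁ − 1/a_t)] = 8595 m/s.
Δv₁ = v_p − v_c1 = 1215 m/s.
At r₂: circular v_c2 = √(μ/r₂) = 5084 m/s; transfer-apogee v_a = √[μ(2/r₂ − 1/a_t)] = 4078 m/s.
Δv₂ = v_c2 − v_a = 1005 m/s.
Total Δv = Δv₁ + Δv₂ = 2220 m/s = 2.220 km/s.

Δv_total ≈ 2.22 km/s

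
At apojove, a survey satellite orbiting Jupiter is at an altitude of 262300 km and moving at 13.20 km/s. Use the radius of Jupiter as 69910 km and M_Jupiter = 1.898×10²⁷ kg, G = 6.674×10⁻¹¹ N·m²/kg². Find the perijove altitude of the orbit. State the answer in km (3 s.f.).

μ = GM = 6.674×10⁻¹¹ × 1.898×10²⁷ = 1.267×10¹⁷ m³/s².
r_a = 69910 + 262300 = 3.3221×10⁵ km = 3.322×10⁸ m.
Specific energy ε = v²/2 − μ/r = -2.942×10⁸ J/kg, so a = −μ/(2ε) = 2.153×10⁸ m.
The apsides satisfy r_p + r_a = 2a, so the perijove radius is 2a − r_a = 9.838×10⁷ m = 98382 km.
Perijove altitude = 98382 − 69910 = 28472 km.

perijove altitude ≈ 28500 km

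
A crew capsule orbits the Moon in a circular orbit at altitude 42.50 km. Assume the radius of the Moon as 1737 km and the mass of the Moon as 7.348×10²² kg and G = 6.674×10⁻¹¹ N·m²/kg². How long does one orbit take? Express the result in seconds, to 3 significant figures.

T ≈ 6740 seconds

μ = GM = 6.674×10⁻¹¹ × 7.348×10²² = 4.904×10¹² m³/s².
r = 1737 + 42.50 = 1779.5 km = 1.7795×10⁶ m.
Kepler's third law: T = 2π√(r³/μ) = 2π√((1.780×10⁶)³ / 4.904×10¹²).
r³/μ = 1.149×10⁶ s², so T = 2π × 1.072×10³ = 6.735×10³ s.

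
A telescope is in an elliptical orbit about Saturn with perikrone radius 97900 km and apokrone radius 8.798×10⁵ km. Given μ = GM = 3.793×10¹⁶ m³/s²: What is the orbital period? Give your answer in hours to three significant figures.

Semi-major axis a = (r_p + r_a)/2 = (97900 + 8.7980×10⁵)/2 = 4.8885×10⁵ km = 4.888×10⁸ m.
By Kepler's third law T = 2π√(a³/μ) = 2π × 5.550×10⁴ = 3.487×10⁵ s.
= 96.86 hours.

T ≈ 96.9 hours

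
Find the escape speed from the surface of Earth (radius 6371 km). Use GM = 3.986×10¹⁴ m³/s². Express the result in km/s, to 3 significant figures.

v_esc ≈ 11.2 km/s

r = R = 6.371×10⁶ m.
Escape speed v_esc = √(2μ/r) = √(2 × 3.986×10¹⁴ / 6.371×10⁶) = √(1.251×10⁸) = 11190 m/s.
= 11.19 km/s.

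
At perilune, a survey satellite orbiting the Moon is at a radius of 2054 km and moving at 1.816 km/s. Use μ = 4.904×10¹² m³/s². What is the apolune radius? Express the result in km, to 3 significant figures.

r_p = 2.054×10⁶ m.
Specific energy ε = v²/2 − μ/r = -7.386×10⁵ J/kg, so a = −μ/(2ε) = 3.320×10⁶ m.
The apsides satisfy r_p + r_a = 2a, so the apolune radius is 2a − r_p = 4.586×10⁶ m = 4585.5 km.

apolune radius ≈ 4590 km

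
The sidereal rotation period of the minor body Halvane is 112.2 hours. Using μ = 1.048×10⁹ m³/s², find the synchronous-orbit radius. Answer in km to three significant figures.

T = 112.2 hours = 4.039×10⁵ s.
A synchronous orbit has period T, so by Kepler's third law a = (μT²/4π²)^(1/3).
μT²/4π² = 1.048×10⁹ × (4.039×10⁵)² / 39.48 = 4.331×10¹⁸ m³.
a = 1.630×10⁶ m = 1630.0 km.

r_sync ≈ 1630 km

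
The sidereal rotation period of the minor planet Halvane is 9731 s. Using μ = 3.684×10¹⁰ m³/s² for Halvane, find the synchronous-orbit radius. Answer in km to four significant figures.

r_sync ≈ 445.4 km

A synchronous orbit has period T, so by Kepler's third law a = (μT²/4π²)^(1/3).
μT²/4π² = 3.684×10¹⁰ × (9.731×10³)² / 39.48 = 8.836×10¹⁶ m³.
a = 4.454×10⁵ m = 445.41 km.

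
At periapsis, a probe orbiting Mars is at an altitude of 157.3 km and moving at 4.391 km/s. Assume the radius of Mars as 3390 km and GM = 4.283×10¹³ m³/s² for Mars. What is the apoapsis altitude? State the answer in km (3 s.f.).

r_p = 3390 + 157.3 = 3547.3 km = 3.547×10⁶ m.
Specific energy ε = v²/2 − μ/r = -2.434×10⁶ J/kg, so a = −μ/(2ε) = 8.800×10⁶ m.
The apsides satisfy r_p + r_a = 2a, so the apoapsis radius is 2a − r_p = 1.405×10⁷ m = 14053 km.
Apoapsis altitude = 14053 − 3390 = 10663 km.

apoapsis altitude ≈ 10700 km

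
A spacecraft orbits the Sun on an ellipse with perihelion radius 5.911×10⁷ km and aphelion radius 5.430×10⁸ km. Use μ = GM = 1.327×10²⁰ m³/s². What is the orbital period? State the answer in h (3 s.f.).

Semi-major axis a = (r_p + r_a)/2 = (5.9110×10⁷ + 5.4300×10⁸)/2 = 3.0106×10⁸ km = 3.011×10¹¹ m.
By Kepler's third law T = 2π√(a³/μ) = 2π × 1.434×10⁷ = 9.010×10⁷ s.
= 25030 h.

T ≈ 25000 h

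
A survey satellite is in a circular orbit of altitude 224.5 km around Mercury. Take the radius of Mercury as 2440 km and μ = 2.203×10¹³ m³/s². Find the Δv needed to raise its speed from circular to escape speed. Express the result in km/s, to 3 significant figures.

r = 2440 + 224.5 = 2664.5 km = 2.6645×10⁶ m.
Circular speed v_c = √(μ/r) = 2875 m/s.
Escape speed v_esc = √(2μ/r) = √2 × v_c = 4066 m/s.
Δv = v_esc − v_c = 1191 m/s = 1.191 km/s.

Δv ≈ 1.19 km/s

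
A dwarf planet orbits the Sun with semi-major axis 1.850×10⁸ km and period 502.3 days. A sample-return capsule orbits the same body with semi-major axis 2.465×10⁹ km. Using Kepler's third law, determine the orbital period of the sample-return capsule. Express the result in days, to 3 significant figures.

Kepler's third law: T² ∝ a³, so T₂ = T₁ (a₂/a₁)^(3/2).
a₂/a₁ = 13.32, (a₂/a₁)^(3/2) = 48.64.
T₂ = 502.3 × 48.64 = 24430 days.

T₂ ≈ 24400 days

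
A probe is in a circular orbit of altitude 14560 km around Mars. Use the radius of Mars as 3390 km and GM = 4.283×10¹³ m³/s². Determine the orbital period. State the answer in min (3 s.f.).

r = 3390 + 14560 = 17950 km = 1.7950×10⁷ m.
Kepler's third law: T = 2π√(r³/μ) = 2π√((1.795×10⁷)³ / 4.283×10¹³).
r³/μ = 1.350×10⁸ s², so T = 2π × 1.162×10⁴ = 7.301×10⁴ s.
Converting: 7.301×10⁴ s ÷ 60.00 = 1217 min.

T ≈ 1220 min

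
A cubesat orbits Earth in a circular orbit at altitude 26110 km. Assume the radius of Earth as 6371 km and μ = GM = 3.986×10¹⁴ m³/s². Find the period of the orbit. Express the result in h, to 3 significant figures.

r = 6371 + 26110 = 32481 km = 3.2481×10⁷ m.
Kepler's third law: T = 2π√(r³/μ) = 2π√((3.248×10⁷)³ / 3.986×10¹⁴).
r³/μ = 8.597×10⁷ s², so T = 2π × 9.272×10³ = 5.826×10⁴ s.
Converting: 5.826×10⁴ s ÷ 3600 = 16.18 h.

T ≈ 16.2 h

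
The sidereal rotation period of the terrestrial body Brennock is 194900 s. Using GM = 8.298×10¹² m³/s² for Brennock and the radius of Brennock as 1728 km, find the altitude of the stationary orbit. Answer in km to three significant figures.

A synchronous orbit has period T, so by Kepler's third law a = (μT²/4π²)^(1/3).
μT²/4π² = 8.298×10¹² × (1.949×10⁵)² / 39.48 = 7.984×10²¹ m³.
a = 1.999×10⁷ m = 19987 km.
Altitude h = a − R = 19987 − 1728 = 18259 km.

h_sync ≈ 18300 km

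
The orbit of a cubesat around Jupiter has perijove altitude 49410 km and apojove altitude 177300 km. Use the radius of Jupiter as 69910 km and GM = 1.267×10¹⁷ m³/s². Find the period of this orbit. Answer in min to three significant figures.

r_p = 69910 + 49410 = 119320 km = 1.1932×10⁸ m.
r_a = 69910 + 177300 = 247210 km = 2.4721×10⁸ m.
Semi-major axis a = (r_p + r_a)/2 = (1.1932×10⁵ + 2.4721×10⁵)/2 = 1.8326×10⁵ km = 1.833×10⁸ m.
By Kepler's third law T = 2π√(a³/μ) = 2π × 6.970×10³ = 4.379×10⁴ s.
= 729.9 min.

T ≈ 730 min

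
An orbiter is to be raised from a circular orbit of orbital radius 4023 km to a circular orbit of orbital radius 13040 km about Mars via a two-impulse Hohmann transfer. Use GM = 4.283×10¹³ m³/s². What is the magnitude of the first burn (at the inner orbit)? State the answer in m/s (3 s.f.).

r₁ = 4023 km = 4.023×10⁶ m.
r₂ = 13040 km = 1.304×10⁷ m.
Transfer ellipse a_t = (r₁ + r₂)/2 = 8.532×10⁶ m.
At r₁: circular v_c1 = √(μ/r₁) = 3263 m/s; transfer-periapsis v_p = √[μ(2/r₁ − 1/a_t)] = 4034 m/s.
Δv₁ = v_p − v_c1 = 771.0 m/s.

Δv ≈ 771 m/s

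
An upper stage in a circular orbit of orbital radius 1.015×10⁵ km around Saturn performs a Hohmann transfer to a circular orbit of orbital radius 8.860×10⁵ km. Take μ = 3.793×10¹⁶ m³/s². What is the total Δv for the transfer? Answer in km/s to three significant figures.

r₁ = 1.015×10⁵ km = 1.015×10⁸ m.
r₂ = 8.860×10⁵ km = 8.860×10⁸ m.
Transfer ellipse a_t = (r₁ + r₂)/2 = 4.938×10⁸ m.
At r₁: circular v_c1 = √(μ/r₁) = 19330 m/s; transfer-perikrone v_p = √[μ(2/r₁ − 1/a_t)] = 25900 m/s.
Δv₁ = v_p − v_c1 = 6564 m/s.
At r₂: circular v_c2 = √(μ/r₂) = 6543 m/s; transfer-apokrone v_a = √[μ(2/r₂ − 1/a_t)] = 2967 m/s.
Δv₂ = v_c2 − v_a = 3576 m/s.
Total Δv = Δv₁ + Δv₂ = 10140 m/s = 10.14 km/s.

Δv_total ≈ 10.1 km/s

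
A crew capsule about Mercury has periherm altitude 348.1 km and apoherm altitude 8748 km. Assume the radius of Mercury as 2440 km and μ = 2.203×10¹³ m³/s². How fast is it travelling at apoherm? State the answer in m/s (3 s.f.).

r_p = 2440 + 348.1 = 2788.1 km = 2.7881×10⁶ m.
r_a = 2440 + 8748 = 11188 km = 1.1188×10⁷ m.
Semi-major axis a = (r_p + r_a)/2 = 6988.1 km = 6.988×10⁶ m.
Vis-viva: v² = μ(2/r − 1/a) = 2.203×10¹³ × (1.788×10⁻⁷ − 1.431×10⁻⁷) = 7.856×10⁵ m²/s².
v = 886.4 m/s.

v ≈ 886 m/s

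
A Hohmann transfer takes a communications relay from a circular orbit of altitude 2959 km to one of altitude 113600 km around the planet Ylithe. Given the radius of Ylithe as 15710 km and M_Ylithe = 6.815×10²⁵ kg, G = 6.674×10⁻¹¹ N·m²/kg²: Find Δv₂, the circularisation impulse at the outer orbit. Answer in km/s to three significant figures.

μ = GM = 6.674×10⁻¹¹ × 6.815×10²⁵ = 4.548×10¹⁵ m³/s².
r₁ = 15710 + 2959 = 18669 km = 1.8669×10⁷ m.
r₂ = 15710 + 113600 = 129310 km = 1.2931×10⁸ m.
Transfer ellipse a_t = (r₁ + r₂)/2 = 7.399×10⁷ m.
At r₁: circular v_c1 = √(μ/r₁) = 15610 m/s; transfer-periapsis v_p = √[μ(2/r₁ − 1/a_t)] = 20630 m/s.
At r₂: circular v_c2 = √(μ/r₂) = 5931 m/s; transfer-apoapsis v_a = √[μ(2/r₂ − 1/a_t)] = 2979 m/s.
Δv₂ = v_c2 − v_a = 2952 m/s.
= 2.952 km/s.

Δv ≈ 2.95 km/s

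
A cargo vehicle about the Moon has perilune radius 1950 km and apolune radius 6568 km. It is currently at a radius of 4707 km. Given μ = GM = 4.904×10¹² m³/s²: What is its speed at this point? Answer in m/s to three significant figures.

v ≈ 966 m/s

Semi-major axis a = (r_p + r_a)/2 = 4259.0 km = 4.259×10⁶ m.
Vis-viva: v² = μ(2/r − 1/a) = 4.904×10¹² × (4.249×10⁻⁷ − 2.348×10⁻⁷) = 9.323×10⁵ m²/s².
v = 965.5 m/s.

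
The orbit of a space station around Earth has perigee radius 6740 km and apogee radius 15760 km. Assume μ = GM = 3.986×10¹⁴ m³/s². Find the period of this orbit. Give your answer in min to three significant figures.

T ≈ 198 min

Semi-major axis a = (r_p + r_a)/2 = (6740.0 + 15760)/2 = 11250 km = 1.125×10⁷ m.
By Kepler's third law T = 2π√(a³/μ) = 2π × 1.890×10³ = 1.188×10⁴ s.
= 197.9 min.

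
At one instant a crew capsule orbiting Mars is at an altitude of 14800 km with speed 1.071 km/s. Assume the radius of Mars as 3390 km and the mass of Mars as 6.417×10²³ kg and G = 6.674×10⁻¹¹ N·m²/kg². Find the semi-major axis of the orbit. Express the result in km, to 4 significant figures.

μ = GM = 6.674×10⁻¹¹ × 6.417×10²³ = 4.283×10¹³ m³/s².
r = 3390 + 14800 = 18190 km = 1.819×10⁷ m.
Specific orbital energy ε = v²/2 − μ/r = (1071)²/2 − 4.283×10¹³/1.819×10⁷ = -1.781×10⁶ J/kg.
Since ε = −μ/(2a), a = −μ/(2ε) = 1.202×10⁷ m = 12024 km.

a ≈ 12020 km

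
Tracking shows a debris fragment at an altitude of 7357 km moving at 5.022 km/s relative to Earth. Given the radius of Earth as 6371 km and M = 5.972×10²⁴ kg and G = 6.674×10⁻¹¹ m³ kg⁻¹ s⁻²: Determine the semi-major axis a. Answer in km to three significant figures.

μ = GM = 6.674×10⁻¹¹ × 5.972×10²⁴ = 3.986×10¹⁴ m³/s².
r = 6371 + 7357 = 13728 km = 1.373×10⁷ m.
Specific orbital energy ε = v²/2 − μ/r = (5022)²/2 − 3.986×10¹⁴/1.373×10⁷ = -1.642×10⁷ J/kg.
Since ε = −μ/(2a), a = −μ/(2ε) = 1.213×10⁷ m = 12134 km.

a ≈ 12100 km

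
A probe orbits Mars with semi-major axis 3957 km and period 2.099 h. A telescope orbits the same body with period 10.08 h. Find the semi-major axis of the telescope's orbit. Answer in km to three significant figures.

Kepler's third law: a³ ∝ T², so a₂ = a₁ (T₂/T₁)^(2/3).
T₂/T₁ = 4.802, (T₂/T₁)^(2/3) = 2.846.
a₂ = 3957 × 2.846 = 11260 km.

a₂ ≈ 11300 km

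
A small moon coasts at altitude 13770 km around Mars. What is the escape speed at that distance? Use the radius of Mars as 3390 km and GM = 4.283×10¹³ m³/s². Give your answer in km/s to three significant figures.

r = 3390 + 13770 = 17160 km = 1.7160×10⁷ m.
Escape speed v_esc = √(2μ/r) = √(2 × 4.283×10¹³ / 1.716×10⁷) = √(4.992×10⁶) = 2234 m/s.
= 2.234 km/s.

v_esc ≈ 2.23 km/s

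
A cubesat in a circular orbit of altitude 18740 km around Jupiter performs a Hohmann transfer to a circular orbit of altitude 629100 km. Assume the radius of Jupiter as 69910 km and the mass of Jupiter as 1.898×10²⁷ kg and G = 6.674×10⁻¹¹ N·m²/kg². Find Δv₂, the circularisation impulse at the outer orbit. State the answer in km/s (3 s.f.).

Δv ≈ 7.07 km/s

μ = GM = 6.674×10⁻¹¹ × 1.898×10²⁷ = 1.267×10¹⁷ m³/s².
r₁ = 69910 + 18740 = 88650 km = 8.8650×10⁷ m.
r₂ = 69910 + 629100 = 699010 km = 6.9901×10⁸ m.
Transfer ellipse a_t = (r₁ + r₂)/2 = 3.938×10⁸ m.
At r₁: circular v_c1 = √(μ/r₁) = 37800 m/s; transfer-perijove v_p = √[μ(2/r₁ − 1/a_t)] = 50360 m/s.
At r₂: circular v_c2 = √(μ/r₂) = 13460 m/s; transfer-apojove v_a = √[μ(2/r₂ − 1/a_t)] = 6387 m/s.
Δv₂ = v_c2 − v_a = 7075 m/s.
= 7.075 km/s.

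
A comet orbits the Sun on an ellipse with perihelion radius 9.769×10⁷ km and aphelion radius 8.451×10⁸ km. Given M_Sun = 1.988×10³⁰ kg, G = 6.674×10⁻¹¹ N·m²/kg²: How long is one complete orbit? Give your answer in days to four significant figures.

μ = GM = 6.674×10⁻¹¹ × 1.988×10³⁰ = 1.327×10²⁰ m³/s².
Semi-major axis a = (r_p + r_a)/2 = (9.7690×10⁷ + 8.4510×10⁸)/2 = 4.7140×10⁸ km = 4.714×10¹¹ m.
By Kepler's third law T = 2π√(a³/μ) = 2π × 2.810×10⁷ = 1.765×10⁸ s.
= 2043 days.

T ≈ 2043 days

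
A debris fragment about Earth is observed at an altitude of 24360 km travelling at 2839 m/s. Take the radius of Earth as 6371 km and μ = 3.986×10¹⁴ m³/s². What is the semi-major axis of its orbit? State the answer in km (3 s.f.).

r = 6371 + 24360 = 30731 km = 3.073×10⁷ m.
Vis-viva rearranged: 1/a = 2/r − v²/μ = 6.508×10⁻⁸ − 2.022×10⁻⁸ = 4.486×10⁻⁸ m⁻¹.
a = 2.229×10⁷ m = 22291 km.

a ≈ 22300 km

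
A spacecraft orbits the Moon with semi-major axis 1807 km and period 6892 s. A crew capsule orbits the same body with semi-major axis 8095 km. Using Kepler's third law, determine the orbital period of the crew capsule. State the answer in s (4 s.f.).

Kepler's third law: T² ∝ a³, so T₂ = T₁ (a₂/a₁)^(3/2).
a₂/a₁ = 4.480, (a₂/a₁)^(3/2) = 9.482.
T₂ = 6892 × 9.482 = 65350 s.

T₂ ≈ 65350 s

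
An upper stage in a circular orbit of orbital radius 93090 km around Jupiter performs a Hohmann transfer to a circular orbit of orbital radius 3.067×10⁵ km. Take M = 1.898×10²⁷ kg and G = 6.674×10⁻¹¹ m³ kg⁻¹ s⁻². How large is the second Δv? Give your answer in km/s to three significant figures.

Δv ≈ 6.45 km/s

μ = GM = 6.674×10⁻¹¹ × 1.898×10²⁷ = 1.267×10¹⁷ m³/s².
r₁ = 93090 km = 9.309×10⁷ m.
r₂ = 3.067×10⁵ km = 3.067×10⁸ m.
Transfer ellipse a_t = (r₁ + r₂)/2 = 1.999×10⁸ m.
At r₁: circular v_c1 = √(μ/r₁) = 36890 m/s; transfer-perijove v_p = √[μ(2/r₁ − 1/a_t)] = 45690 m/s.
At r₂: circular v_c2 = √(μ/r₂) = 20320 m/s; transfer-apojove v_a = √[μ(2/r₂ − 1/a_t)] = 13870 m/s.
Δv₂ = v_c2 − v_a = 6454 m/s.
= 6.454 km/s.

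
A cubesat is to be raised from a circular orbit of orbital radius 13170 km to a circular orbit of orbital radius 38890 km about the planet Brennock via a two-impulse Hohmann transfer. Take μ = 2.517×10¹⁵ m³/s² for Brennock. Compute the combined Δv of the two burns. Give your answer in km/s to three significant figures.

Δv_total ≈ 5.40 km/s

r₁ = 13170 km = 1.317×10⁷ m.
r₂ = 38890 km = 3.889×10⁷ m.
Transfer ellipse a_t = (r₁ + r₂)/2 = 2.603×10⁷ m.
At r₁: circular v_c1 = √(μ/r₁) = 13820 m/s; transfer-periapsis v_p = √[μ(2/r₁ − 1/a_t)] = 16900 m/s.
Δv₁ = v_p − v_c1 = 3073 m/s.
At r₂: circular v_c2 = √(μ/r₂) = 8045 m/s; transfer-apoapsis v_a = √[μ(2/r₂ − 1/a_t)] = 5722 m/s.
Δv₂ = v_c2 − v_a = 2323 m/s.
Total Δv = Δv₁ + Δv₂ = 5396 m/s = 5.396 km/s.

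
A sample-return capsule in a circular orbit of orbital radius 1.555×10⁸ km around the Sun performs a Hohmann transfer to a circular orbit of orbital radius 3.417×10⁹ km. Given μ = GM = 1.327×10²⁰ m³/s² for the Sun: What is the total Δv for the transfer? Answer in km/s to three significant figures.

Δv_total ≈ 15.6 km/s

r₁ = 1.555×10⁸ km = 1.555×10¹¹ m.
r₂ = 3.417×10⁹ km = 3.417×10¹² m.
Transfer ellipse a_t = (r₁ + r₂)/2 = 1.786×10¹² m.
At r₁: circular v_c1 = √(μ/r₁) = 29210 m/s; transfer-perihelion v_p = √[μ(2/r₁ − 1/a_t)] = 40400 m/s.
Δv₁ = v_p − v_c1 = 11190 m/s.
At r₂: circular v_c2 = √(μ/r₂) = 6232 m/s; transfer-aphelion v_a = √[μ(2/r₂ − 1/a_t)] = 1839 m/s.
Δv₂ = v_c2 − v_a = 4393 m/s.
Total Δv = Δv₁ + Δv₂ = 15580 m/s = 15.58 km/s.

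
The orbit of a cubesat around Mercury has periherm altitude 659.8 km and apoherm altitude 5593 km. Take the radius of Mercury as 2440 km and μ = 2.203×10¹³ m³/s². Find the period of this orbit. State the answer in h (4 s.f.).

r_p = 2440 + 659.8 = 3099.8 km = 3.0998×10⁶ m.
r_a = 2440 + 5593 = 8033.0 km = 8.0330×10⁶ m.
Semi-major axis a = (r_p + r_a)/2 = (3099.8 + 8033.0)/2 = 5566.4 km = 5.566×10⁶ m.
By Kepler's third law T = 2π√(a³/μ) = 2π × 2.798×10³ = 1.758×10⁴ s.
= 4.884 h.

T ≈ 4.884 h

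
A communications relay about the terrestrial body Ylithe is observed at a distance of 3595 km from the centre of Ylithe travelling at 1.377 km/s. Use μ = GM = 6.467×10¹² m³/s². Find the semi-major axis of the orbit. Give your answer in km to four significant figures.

a ≈ 3800 km

r = 3.595×10⁶ m.
Vis-viva rearranged: 1/a = 2/r − v²/μ = 5.563×10⁻⁷ − 2.932×10⁻⁷ = 2.631×10⁻⁷ m⁻¹.
a = 3.800×10⁶ m = 3800.4 km.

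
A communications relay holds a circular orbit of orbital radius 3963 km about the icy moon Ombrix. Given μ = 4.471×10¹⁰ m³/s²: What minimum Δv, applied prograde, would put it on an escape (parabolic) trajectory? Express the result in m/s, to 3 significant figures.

Δv ≈ 44.0 m/s

r = 3963 km = 3.963×10⁶ m.
Circular speed v_c = √(μ/r) = 106.2 m/s.
Escape speed v_esc = √(2μ/r) = √2 × v_c = 150.2 m/s.
Δv = v_esc − v_c = 44.00 m/s.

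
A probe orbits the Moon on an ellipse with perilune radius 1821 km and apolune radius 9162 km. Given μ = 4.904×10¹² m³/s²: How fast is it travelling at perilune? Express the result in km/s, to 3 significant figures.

Semi-major axis a = (r_p + r_a)/2 = 5491.5 km = 5.492×10⁶ m.
Vis-viva: v² = μ(2/r − 1/a) = 4.904×10¹² × (1.098×10⁻⁶ − 1.821×10⁻⁷) = 4.493×10⁶ m²/s².
v = 2120 m/s = 2.120 km/s.

v ≈ 2.12 km/s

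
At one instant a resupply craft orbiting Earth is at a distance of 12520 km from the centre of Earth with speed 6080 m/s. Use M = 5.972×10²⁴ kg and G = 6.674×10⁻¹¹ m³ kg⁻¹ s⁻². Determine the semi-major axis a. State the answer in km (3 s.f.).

a ≈ 14900 km

μ = GM = 6.674×10⁻¹¹ × 5.972×10²⁴ = 3.986×10¹⁴ m³/s².
r = 1.252×10⁷ m.
Specific orbital energy ε = v²/2 − μ/r = (6080)²/2 − 3.986×10¹⁴/1.252×10⁷ = -1.335×10⁷ J/kg.
Since ε = −μ/(2a), a = −μ/(2ε) = 1.493×10⁷ m = 14926 km.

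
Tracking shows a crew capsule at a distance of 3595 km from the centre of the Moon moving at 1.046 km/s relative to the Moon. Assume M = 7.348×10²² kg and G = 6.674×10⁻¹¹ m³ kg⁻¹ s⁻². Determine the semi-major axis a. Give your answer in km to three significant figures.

μ = GM = 6.674×10⁻¹¹ × 7.348×10²² = 4.904×10¹² m³/s².
r = 3.595×10⁶ m.
Specific orbital energy ε = v²/2 − μ/r = (1046)²/2 − 4.904×10¹²/3.595×10⁶ = -8.171×10⁵ J/kg.
Since ε = −μ/(2a), a = −μ/(2ε) = 3.001×10⁶ m = 3001.0 km.

a ≈ 3000 km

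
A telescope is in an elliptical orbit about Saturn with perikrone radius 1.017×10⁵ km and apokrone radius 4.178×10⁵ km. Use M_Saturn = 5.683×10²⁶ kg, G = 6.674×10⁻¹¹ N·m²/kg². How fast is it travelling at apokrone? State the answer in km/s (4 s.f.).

v ≈ 5.962 km/s

μ = GM = 6.674×10⁻¹¹ × 5.683×10²⁶ = 3.793×10¹⁶ m³/s².
Semi-major axis a = (r_p + r_a)/2 = 2.5975×10⁵ km = 2.598×10⁸ m.
Vis-viva: v² = μ(2/r − 1/a) = 3.793×10¹⁶ × (4.787×10⁻⁹ − 3.850×10⁻⁹) = 3.554×10⁷ m²/s².
v = 5962 m/s = 5.962 km/s.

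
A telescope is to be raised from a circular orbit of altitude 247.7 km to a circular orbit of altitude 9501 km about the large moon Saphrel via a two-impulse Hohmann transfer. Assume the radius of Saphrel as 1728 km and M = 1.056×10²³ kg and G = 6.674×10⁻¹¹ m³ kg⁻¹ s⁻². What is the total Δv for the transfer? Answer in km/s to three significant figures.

μ = GM = 6.674×10⁻¹¹ × 1.056×10²³ = 7.048×10¹² m³/s².
r₁ = 1728 + 247.7 = 1975.7 km = 1.9757×10⁶ m.
r₂ = 1728 + 9501 = 11229 km = 1.1229×10⁷ m.
Transfer ellipse a_t = (r₁ + r₂)/2 = 6.602×10⁶ m.
At r₁: circular v_c1 = √(μ/r₁) = 1889 m/s; transfer-periapsis v_p = √[μ(2/r₁ − 1/a_t)] = 2463 m/s.
Δv₁ = v_p − v_c1 = 574.4 m/s.
At r₂: circular v_c2 = √(μ/r₂) = 792.2 m/s; transfer-apoapsis v_a = √[μ(2/r₂ − 1/a_t)] = 433.4 m/s.
Δv₂ = v_c2 − v_a = 358.9 m/s.
Total Δv = Δv₁ + Δv₂ = 933.3 m/s = 0.9333 km/s.

Δv_total ≈ 0.933 km/s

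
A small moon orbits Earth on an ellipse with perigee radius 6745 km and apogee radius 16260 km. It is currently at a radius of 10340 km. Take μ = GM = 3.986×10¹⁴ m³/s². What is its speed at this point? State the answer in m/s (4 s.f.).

v ≈ 6515 m/s

Semi-major axis a = (r_p + r_a)/2 = 11502 km = 1.150×10⁷ m.
Vis-viva: v² = μ(2/r − 1/a) = 3.986×10¹⁴ × (1.934×10⁻⁷ − 8.694×10⁻⁸) = 4.245×10⁷ m²/s².
v = 6515 m/s.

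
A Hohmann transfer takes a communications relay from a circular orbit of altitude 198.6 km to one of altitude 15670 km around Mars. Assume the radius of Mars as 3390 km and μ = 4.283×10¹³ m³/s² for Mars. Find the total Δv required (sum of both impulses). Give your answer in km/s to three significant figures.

Δv_total ≈ 1.68 km/s

r₁ = 3390 + 198.6 = 3588.6 km = 3.5886×10⁶ m.
r₂ = 3390 + 15670 = 19060 km = 1.9060×10⁷ m.
Transfer ellipse a_t = (r₁ + r₂)/2 = 1.132×10⁷ m.
At r₁: circular v_c1 = √(μ/r₁) = 3455 m/s; transfer-periapsis v_p = √[μ(2/r₁ − 1/a_t)] = 4482 m/s.
Δv₁ = v_p − v_c1 = 1027 m/s.
At r₂: circular v_c2 = √(μ/r₂) = 1499 m/s; transfer-apoapsis v_a = √[μ(2/r₂ − 1/a_t)] = 843.9 m/s.
Δv₂ = v_c2 − v_a = 655.2 m/s.
Total Δv = Δv₁ + Δv₂ = 1682 m/s = 1.682 km/s.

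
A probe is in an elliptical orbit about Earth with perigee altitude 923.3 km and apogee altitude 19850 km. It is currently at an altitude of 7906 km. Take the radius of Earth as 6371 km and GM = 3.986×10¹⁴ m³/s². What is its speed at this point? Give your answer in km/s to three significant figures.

v ≈ 5.66 km/s

r_p = 6371 + 923.3 = 7294.3 km = 7.2943×10⁶ m.
r_a = 6371 + 19850 = 26221 km = 2.6221×10⁷ m.
r = 6371 + 7906 = 14277 km = 1.428×10⁷ m.
Semi-major axis a = (r_p + r_a)/2 = 16758 km = 1.676×10⁷ m.
Vis-viva: v² = μ(2/r − 1/a) = 3.986×10¹⁴ × (1.401×10⁻⁷ − 5.967×10⁻⁸) = 3.205×10⁷ m²/s².
v = 5661 m/s = 5.661 km/s.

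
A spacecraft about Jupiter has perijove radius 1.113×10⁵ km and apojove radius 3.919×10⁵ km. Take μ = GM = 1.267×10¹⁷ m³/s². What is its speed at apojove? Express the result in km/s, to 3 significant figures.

Semi-major axis a = (r_p + r_a)/2 = 2.5160×10⁵ km = 2.516×10⁸ m.
Vis-viva: v² = μ(2/r − 1/a) = 1.267×10¹⁷ × (5.103×10⁻⁹ − 3.975×10⁻⁹) = 1.430×10⁸ m²/s².
v = 11960 m/s = 11.96 km/s.

v ≈ 12.0 km/s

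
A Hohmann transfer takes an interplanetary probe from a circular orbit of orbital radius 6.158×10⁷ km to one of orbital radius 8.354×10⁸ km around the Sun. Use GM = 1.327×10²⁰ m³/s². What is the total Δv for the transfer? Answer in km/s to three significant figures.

Δv_total ≈ 24.9 km/s

r₁ = 6.158×10⁷ km = 6.158×10¹⁰ m.
r₂ = 8.354×10⁸ km = 8.354×10¹¹ m.
Transfer ellipse a_t = (r₁ + r₂)/2 = 4.485×10¹¹ m.
At r₁: circular v_c1 = √(μ/r₁) = 46420 m/s; transfer-perihelion v_p = √[μ(2/r₁ − 1/a_t)] = 63360 m/s.
Δv₁ = v_p − v_c1 = 16930 m/s.
At r₂: circular v_c2 = √(μ/r₂) = 12600 m/s; transfer-aphelion v_a = √[μ(2/r₂ − 1/a_t)] = 4670 m/s.
Δv₂ = v_c2 − v_a = 7933 m/s.
Total Δv = Δv₁ + Δv₂ = 24870 m/s = 24.87 km/s.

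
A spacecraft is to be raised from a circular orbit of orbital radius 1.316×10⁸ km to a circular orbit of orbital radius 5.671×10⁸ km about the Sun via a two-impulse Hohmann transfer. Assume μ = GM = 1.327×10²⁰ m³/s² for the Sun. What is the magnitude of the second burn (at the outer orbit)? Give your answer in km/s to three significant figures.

r₁ = 1.316×10⁸ km = 1.316×10¹¹ m.
r₂ = 5.671×10⁸ km = 5.671×10¹¹ m.
Transfer ellipse a_t = (r₁ + r₂)/2 = 3.494×10¹¹ m.
At r₁: circular v_c1 = √(μ/r₁) = 31750 m/s; transfer-perihelion v_p = √[μ(2/r₁ − 1/a_t)] = 40460 m/s.
At r₂: circular v_c2 = √(μ/r₂) = 15300 m/s; transfer-aphelion v_a = √[μ(2/r₂ − 1/a_t)] = 9389 m/s.
Δv₂ = v_c2 − v_a = 5908 m/s.
= 5.908 km/s.

Δv ≈ 5.91 km/s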